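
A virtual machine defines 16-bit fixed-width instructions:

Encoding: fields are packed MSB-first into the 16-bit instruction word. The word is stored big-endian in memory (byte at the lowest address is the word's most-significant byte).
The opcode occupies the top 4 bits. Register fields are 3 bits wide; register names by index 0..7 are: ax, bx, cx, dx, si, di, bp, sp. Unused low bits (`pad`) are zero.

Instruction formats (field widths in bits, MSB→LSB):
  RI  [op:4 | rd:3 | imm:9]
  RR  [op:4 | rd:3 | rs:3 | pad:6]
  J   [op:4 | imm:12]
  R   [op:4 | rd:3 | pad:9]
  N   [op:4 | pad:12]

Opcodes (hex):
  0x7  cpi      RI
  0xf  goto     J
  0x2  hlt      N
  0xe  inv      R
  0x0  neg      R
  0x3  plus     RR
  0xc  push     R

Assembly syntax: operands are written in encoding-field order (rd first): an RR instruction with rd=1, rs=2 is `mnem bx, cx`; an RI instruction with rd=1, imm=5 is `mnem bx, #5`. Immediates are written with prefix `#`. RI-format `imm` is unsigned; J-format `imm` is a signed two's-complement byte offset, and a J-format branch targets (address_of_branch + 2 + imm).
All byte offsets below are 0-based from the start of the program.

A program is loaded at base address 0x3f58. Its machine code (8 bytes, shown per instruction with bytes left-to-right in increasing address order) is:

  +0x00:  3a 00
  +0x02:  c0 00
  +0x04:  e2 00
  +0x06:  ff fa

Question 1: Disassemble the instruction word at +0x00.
plus di, ax

@+00  big-endian(3a 00) = 0x3a00
  opcode bits[15:12]=0x3: plus/RR
  rd@[11:9]=0x5 ⇒ di
  rs@[8:6]=0x0 ⇒ ax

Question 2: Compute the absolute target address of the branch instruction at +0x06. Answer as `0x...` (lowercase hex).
[06] ff fa → 0xfffa
  op=0xfffa>>12=0xf ⇒ goto (J)
  imm: (w>>0)&0xfff=0xffa (s12→-6) → #-6
  target = base 0x3f58 + off 0x06 + 2 + imm -6 = 0x3f5a

0x3f5a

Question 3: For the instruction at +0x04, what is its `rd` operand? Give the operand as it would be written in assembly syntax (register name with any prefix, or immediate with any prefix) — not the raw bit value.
bx

@+04  big-endian(e2 00) = 0xe200
  opcode bits[15:12]=0xe: inv/R
  [11:9] rd=1 = bx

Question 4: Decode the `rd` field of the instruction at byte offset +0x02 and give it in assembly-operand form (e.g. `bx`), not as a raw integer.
ax

+0x02: c0 00 ⇒ word 0xc000 (big)
  op=0xc000>>12=0xc ⇒ push (R)
  [11:9] rd=0 = ax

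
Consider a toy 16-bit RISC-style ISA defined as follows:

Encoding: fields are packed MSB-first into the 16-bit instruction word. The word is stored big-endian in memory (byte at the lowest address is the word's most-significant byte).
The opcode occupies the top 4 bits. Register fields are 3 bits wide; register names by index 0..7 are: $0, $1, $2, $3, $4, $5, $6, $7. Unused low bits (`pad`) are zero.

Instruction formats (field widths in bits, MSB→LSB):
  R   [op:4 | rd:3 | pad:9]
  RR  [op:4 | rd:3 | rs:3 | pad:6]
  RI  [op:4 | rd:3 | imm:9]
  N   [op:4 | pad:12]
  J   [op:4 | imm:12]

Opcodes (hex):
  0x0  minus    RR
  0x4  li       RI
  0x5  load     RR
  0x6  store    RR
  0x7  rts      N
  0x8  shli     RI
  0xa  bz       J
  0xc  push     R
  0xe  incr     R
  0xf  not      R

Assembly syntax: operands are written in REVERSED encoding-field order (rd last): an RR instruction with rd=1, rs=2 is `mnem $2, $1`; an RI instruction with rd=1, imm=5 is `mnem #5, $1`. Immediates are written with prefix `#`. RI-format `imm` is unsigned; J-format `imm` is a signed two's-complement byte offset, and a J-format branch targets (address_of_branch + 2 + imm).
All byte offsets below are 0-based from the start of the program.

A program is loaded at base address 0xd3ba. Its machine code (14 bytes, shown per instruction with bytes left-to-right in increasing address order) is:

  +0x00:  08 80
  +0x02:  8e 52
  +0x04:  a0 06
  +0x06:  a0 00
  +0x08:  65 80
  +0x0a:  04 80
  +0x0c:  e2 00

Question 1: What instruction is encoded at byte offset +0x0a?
minus $2, $2

[0a] 04 80 → 0x0480
  top 4b → 0x0 → minus [RR]
  rd: (w>>9)&0x7=0x2 → $2
  rs: (w>>6)&0x7=0x2 → $2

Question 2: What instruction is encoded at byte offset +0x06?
[06] a0 00 → 0xa000
  opcode bits[15:12]=0xa: bz/J
  imm@[11:0]=0x0 ⇒ #0

bz #0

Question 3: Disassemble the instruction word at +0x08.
[08] 65 80 → 0x6580
  op=0x6580>>12=0x6 ⇒ store (RR)
  rd@[11:9]=0x2 ⇒ $2
  rs@[8:6]=0x6 ⇒ $6

store $6, $2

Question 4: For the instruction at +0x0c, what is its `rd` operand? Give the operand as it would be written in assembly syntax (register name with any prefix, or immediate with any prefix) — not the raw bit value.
[0c] e2 00 → 0xe200
  op=0xe200>>12=0xe ⇒ incr (R)
  [11:9] rd=1 = $1

$1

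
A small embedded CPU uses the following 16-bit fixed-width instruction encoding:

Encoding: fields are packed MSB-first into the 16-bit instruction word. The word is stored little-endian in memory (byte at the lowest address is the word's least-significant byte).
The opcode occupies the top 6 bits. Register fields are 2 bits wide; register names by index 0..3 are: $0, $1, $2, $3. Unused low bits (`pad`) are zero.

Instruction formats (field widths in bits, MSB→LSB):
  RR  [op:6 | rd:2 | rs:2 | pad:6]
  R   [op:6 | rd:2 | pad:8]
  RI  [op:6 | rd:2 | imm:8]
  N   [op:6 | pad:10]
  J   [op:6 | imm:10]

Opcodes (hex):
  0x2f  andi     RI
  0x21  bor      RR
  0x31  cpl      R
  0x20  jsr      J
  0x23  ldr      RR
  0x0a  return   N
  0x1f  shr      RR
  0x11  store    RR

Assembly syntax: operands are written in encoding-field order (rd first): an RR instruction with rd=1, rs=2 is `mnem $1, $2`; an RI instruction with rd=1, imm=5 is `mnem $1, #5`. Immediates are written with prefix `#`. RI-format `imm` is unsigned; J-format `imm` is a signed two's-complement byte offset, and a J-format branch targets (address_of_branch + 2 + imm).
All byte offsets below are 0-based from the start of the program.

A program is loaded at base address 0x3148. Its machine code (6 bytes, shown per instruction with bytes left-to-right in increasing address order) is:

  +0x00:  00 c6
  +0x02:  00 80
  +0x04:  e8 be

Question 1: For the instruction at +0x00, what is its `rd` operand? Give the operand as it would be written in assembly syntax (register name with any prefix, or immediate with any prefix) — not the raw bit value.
off 0x00: read 00 c6 as little → 0xc600
  top 6b → 0x31 → cpl [R]
  rd: (w>>8)&0x3=0x2 → $2

$2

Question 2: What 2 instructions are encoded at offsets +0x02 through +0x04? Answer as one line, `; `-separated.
@+02  little-endian(00 80) = 0x8000
  top 6b → 0x20 → jsr [J]
  imm: (w>>0)&0x3ff=0x0 → #0
@+04  little-endian(e8 be) = 0xbee8
  top 6b → 0x2f → andi [RI]
  rd: (w>>8)&0x3=0x2 → $2
  imm: (w>>0)&0xff=0xe8 → #232

jsr #0; andi $2, #232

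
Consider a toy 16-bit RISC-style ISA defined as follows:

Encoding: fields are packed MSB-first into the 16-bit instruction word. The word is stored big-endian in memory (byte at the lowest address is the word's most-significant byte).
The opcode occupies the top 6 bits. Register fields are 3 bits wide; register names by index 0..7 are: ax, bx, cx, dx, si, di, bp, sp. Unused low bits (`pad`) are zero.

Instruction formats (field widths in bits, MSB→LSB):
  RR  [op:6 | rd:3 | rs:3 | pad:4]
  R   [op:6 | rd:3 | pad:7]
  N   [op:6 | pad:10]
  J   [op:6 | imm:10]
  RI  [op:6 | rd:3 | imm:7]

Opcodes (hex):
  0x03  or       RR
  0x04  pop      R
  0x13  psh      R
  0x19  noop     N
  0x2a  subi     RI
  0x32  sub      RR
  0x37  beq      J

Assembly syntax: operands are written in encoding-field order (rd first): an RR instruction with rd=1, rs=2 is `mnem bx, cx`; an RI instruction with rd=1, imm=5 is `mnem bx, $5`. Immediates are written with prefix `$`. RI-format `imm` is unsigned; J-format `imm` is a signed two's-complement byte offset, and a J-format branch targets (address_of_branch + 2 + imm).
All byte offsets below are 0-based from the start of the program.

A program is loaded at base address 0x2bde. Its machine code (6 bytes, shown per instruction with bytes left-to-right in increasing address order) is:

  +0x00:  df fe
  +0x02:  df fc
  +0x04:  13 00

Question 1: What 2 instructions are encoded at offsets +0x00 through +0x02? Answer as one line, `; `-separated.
+0x00: df fe ⇒ word 0xdffe (big)
  opcode bits[15:10]=0x37: beq/J
  [9:0] imm=1022 (s10→-2) = $-2
+0x02: df fc ⇒ word 0xdffc (big)
  opcode bits[15:10]=0x37: beq/J
  [9:0] imm=1020 (s10→-4) = $-4

beq $-2; beq $-4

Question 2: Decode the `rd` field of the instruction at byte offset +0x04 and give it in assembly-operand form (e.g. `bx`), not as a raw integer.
bp

off 0x04: read 13 00 as big → 0x1300
  op=0x1300>>10=0x4 ⇒ pop (R)
  rd@[9:7]=0x6 ⇒ bp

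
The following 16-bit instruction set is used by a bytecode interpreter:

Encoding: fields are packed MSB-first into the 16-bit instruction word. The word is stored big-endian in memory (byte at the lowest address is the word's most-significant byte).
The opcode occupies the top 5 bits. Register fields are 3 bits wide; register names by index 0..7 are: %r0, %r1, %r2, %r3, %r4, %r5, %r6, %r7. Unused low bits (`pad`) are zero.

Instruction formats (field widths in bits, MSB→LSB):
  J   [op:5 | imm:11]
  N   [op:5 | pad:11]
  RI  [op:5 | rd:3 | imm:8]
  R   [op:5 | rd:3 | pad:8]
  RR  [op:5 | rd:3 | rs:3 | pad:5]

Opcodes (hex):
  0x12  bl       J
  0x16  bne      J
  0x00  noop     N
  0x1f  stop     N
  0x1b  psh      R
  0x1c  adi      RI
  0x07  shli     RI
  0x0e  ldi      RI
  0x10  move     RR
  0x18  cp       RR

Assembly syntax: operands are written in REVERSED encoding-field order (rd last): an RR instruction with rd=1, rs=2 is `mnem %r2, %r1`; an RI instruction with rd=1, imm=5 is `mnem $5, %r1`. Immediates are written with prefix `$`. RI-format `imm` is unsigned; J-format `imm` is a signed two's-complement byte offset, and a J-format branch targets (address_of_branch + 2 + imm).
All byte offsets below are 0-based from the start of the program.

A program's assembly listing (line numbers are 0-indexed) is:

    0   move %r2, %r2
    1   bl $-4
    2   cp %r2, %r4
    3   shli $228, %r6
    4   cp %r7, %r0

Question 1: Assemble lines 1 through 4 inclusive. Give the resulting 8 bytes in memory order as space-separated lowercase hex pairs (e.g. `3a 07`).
line 1 (bl): pack op=0x12:5|imm=-4:11 = 0x97fc; big→ 97 fc
line 2 (cp): pack op=0x18:5|rd=4:3|rs=2:3|pad=0:5 = 0xc440; big→ c4 40
line 3 (shli): pack op=0x7:5|rd=6:3|imm=228:8 = 0x3ee4; big→ 3e e4
line 4 (cp): pack op=0x18:5|rd=0:3|rs=7:3|pad=0:5 = 0xc0e0; big→ c0 e0

97 fc c4 40 3e e4 c0 e0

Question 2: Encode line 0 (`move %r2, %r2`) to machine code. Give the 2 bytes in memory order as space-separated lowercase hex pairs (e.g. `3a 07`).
line 0 (move): pack op=0x10:5|rd=2:3|rs=2:3|pad=0:5 = 0x8240; big→ 82 40

82 40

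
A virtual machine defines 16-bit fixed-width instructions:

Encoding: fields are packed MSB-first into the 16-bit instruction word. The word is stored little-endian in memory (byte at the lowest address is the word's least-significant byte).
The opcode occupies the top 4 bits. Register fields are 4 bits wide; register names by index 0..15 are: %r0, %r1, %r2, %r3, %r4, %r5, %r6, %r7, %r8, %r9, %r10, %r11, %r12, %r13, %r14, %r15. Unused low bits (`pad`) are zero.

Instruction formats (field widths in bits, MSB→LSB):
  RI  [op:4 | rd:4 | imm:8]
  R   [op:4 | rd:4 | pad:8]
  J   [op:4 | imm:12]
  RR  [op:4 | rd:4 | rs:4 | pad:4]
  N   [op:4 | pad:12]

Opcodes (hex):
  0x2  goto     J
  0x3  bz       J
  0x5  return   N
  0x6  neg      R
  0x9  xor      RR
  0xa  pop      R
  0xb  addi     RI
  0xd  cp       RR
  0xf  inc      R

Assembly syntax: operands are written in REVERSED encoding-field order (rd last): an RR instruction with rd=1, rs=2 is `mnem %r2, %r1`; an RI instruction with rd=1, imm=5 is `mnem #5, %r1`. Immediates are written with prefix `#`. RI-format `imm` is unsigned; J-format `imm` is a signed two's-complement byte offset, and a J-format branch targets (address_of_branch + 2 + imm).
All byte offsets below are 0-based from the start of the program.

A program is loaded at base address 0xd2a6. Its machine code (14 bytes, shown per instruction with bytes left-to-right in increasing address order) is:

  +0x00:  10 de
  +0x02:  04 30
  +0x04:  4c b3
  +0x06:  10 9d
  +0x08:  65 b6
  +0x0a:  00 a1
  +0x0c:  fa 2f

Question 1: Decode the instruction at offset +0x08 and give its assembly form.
addi #101, %r6

off 0x08: read 65 b6 as little → 0xb665
  opcode bits[15:12]=0xb: addi/RI
  rd@[11:8]=0x6 ⇒ %r6
  imm@[7:0]=0x65 ⇒ #101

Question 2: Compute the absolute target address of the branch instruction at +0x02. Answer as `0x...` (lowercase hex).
0xd2ae

off 0x02: read 04 30 as little → 0x3004
  op=0x3004>>12=0x3 ⇒ bz (J)
  [11:0] imm=4 = #4
  target = base 0xd2a6 + off 0x02 + 2 + imm 4 = 0xd2ae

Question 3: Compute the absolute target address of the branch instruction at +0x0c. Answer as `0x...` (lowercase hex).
+0x0c: fa 2f ⇒ word 0x2ffa (little)
  top 4b → 0x2 → goto [J]
  imm@[11:0]=0xffa (s12→-6) ⇒ #-6
  target = base 0xd2a6 + off 0x0c + 2 + imm -6 = 0xd2ae

0xd2ae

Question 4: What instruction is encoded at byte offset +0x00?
off 0x00: read 10 de as little → 0xde10
  op=0xde10>>12=0xd ⇒ cp (RR)
  [11:8] rd=14 = %r14
  [7:4] rs=1 = %r1

cp %r1, %r14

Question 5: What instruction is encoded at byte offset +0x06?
xor %r1, %r13

@+06  little-endian(10 9d) = 0x9d10
  op=0x9d10>>12=0x9 ⇒ xor (RR)
  rd@[11:8]=0xd ⇒ %r13
  rs@[7:4]=0x1 ⇒ %r1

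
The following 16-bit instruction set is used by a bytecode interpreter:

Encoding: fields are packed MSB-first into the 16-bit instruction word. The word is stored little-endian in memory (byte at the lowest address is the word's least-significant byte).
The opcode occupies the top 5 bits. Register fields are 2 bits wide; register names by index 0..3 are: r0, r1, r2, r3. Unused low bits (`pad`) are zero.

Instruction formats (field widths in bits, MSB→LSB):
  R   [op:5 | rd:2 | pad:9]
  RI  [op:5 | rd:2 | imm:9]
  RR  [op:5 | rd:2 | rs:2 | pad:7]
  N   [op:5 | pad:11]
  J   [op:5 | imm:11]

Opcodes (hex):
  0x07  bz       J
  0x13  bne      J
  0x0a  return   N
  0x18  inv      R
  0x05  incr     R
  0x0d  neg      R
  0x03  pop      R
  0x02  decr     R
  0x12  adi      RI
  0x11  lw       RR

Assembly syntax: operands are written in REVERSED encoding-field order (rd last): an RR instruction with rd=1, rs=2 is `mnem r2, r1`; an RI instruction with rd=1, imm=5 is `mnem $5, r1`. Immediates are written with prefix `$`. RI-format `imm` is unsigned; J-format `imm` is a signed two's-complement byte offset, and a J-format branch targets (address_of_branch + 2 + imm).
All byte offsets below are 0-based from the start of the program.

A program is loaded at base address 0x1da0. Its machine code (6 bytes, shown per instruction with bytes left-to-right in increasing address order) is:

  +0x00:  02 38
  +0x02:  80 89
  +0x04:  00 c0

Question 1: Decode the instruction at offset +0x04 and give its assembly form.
inv r0

off 0x04: read 00 c0 as little → 0xc000
  opcode bits[15:11]=0x18: inv/R
  [10:9] rd=0 = r0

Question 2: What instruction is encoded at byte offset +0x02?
[02] 80 89 → 0x8980
  top 5b → 0x11 → lw [RR]
  rd@[10:9]=0x0 ⇒ r0
  rs@[8:7]=0x3 ⇒ r3

lw r3, r0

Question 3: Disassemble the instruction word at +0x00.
@+00  little-endian(02 38) = 0x3802
  top 5b → 0x7 → bz [J]
  imm: (w>>0)&0x7ff=0x2 → $2

bz $2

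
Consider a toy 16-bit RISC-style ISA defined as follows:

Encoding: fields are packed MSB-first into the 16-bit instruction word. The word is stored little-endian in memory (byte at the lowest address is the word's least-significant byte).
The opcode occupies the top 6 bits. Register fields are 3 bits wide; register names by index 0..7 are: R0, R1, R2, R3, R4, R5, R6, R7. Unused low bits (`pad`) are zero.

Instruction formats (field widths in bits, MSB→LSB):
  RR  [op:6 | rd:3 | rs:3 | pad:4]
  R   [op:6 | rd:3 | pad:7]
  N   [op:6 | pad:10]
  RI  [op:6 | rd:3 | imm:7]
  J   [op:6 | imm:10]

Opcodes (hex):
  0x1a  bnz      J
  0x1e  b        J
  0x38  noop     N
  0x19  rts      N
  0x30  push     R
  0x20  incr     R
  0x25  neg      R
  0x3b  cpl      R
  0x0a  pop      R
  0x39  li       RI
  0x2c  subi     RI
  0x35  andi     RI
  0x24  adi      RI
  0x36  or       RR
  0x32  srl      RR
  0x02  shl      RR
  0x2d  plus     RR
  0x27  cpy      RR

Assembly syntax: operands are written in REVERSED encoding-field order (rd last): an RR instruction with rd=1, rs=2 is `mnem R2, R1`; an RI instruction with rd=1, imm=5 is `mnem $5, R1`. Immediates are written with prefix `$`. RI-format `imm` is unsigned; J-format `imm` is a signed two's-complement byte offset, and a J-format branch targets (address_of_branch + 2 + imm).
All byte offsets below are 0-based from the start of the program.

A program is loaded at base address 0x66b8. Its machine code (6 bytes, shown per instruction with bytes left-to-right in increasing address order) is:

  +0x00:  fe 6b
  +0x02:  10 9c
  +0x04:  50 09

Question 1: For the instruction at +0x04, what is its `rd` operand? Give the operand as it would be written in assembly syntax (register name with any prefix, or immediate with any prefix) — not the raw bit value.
R2

+0x04: 50 09 ⇒ word 0x0950 (little)
  opcode bits[15:10]=0x2: shl/RR
  rd@[9:7]=0x2 ⇒ R2
  rs@[6:4]=0x5 ⇒ R5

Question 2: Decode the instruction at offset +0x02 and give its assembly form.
cpy R1, R0

@+02  little-endian(10 9c) = 0x9c10
  opcode bits[15:10]=0x27: cpy/RR
  [9:7] rd=0 = R0
  [6:4] rs=1 = R1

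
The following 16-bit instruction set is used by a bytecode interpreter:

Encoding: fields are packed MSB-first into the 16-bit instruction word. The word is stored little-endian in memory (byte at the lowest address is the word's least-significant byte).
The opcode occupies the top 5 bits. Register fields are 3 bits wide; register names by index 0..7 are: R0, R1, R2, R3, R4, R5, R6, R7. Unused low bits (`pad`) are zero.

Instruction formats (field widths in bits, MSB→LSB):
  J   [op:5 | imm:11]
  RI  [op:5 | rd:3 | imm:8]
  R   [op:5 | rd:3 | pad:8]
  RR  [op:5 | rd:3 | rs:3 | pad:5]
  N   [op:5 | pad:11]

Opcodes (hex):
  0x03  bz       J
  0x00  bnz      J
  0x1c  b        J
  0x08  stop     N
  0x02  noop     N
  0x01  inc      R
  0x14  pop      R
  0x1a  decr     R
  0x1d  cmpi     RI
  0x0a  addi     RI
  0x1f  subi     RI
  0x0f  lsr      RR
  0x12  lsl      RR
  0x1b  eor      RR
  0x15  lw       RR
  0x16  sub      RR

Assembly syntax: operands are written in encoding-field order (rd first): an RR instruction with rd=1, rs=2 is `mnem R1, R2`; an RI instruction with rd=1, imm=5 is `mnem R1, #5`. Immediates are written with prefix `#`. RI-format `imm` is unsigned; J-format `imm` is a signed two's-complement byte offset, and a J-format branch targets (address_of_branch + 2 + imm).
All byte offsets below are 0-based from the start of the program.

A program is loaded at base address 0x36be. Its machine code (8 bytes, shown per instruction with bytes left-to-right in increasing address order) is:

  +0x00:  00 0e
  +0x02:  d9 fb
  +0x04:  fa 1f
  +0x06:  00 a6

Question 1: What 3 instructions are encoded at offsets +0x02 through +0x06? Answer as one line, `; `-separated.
off 0x02: read d9 fb as little → 0xfbd9
  opcode bits[15:11]=0x1f: subi/RI
  rd@[10:8]=0x3 ⇒ R3
  imm@[7:0]=0xd9 ⇒ #217
off 0x04: read fa 1f as little → 0x1ffa
  opcode bits[15:11]=0x3: bz/J
  imm@[10:0]=0x7fa (s11→-6) ⇒ #-6
off 0x06: read 00 a6 as little → 0xa600
  opcode bits[15:11]=0x14: pop/R
  rd@[10:8]=0x6 ⇒ R6

subi R3, #217; bz #-6; pop R6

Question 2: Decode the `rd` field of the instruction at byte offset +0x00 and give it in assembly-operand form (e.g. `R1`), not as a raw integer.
@+00  little-endian(00 0e) = 0x0e00
  op=0x0e00>>11=0x1 ⇒ inc (R)
  rd: (w>>8)&0x7=0x6 → R6

R6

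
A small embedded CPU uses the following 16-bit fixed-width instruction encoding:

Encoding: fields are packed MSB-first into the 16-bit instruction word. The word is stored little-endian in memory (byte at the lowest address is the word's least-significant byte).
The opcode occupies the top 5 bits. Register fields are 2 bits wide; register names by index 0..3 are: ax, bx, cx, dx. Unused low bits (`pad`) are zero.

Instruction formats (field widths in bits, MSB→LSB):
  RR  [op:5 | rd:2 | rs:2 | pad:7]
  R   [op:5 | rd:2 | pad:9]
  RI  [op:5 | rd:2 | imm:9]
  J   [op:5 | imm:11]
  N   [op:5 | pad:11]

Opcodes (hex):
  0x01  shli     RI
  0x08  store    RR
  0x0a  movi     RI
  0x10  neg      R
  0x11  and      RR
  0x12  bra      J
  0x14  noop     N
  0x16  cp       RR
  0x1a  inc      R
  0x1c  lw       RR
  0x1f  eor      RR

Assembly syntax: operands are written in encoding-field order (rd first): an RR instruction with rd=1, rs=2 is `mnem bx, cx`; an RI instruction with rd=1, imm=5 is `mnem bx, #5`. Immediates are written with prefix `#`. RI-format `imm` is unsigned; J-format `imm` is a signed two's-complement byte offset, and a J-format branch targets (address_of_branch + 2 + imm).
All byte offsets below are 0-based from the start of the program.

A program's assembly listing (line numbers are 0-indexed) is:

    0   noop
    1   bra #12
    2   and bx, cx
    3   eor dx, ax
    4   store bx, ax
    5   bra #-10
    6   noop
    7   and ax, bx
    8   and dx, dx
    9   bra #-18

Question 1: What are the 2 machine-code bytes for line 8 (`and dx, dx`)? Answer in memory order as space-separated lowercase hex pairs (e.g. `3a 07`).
8. and fields op=0x11:5|rd=3:2|rs=3:2|pad=0:7 → word 8f80h → 80 8f

80 8f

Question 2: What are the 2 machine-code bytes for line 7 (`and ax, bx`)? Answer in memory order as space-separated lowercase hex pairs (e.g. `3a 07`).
80 88

7. and fields op=0x11:5|rd=0:2|rs=1:2|pad=0:7 → word 8880h → 80 88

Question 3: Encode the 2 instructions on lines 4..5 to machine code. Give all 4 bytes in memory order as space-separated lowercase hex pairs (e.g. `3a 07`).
4. store fields op=0x8:5|rd=1:2|rs=0:2|pad=0:7 → word 4200h → 00 42
5. bra fields op=0x12:5|imm=-10:11 → word 97f6h → f6 97

00 42 f6 97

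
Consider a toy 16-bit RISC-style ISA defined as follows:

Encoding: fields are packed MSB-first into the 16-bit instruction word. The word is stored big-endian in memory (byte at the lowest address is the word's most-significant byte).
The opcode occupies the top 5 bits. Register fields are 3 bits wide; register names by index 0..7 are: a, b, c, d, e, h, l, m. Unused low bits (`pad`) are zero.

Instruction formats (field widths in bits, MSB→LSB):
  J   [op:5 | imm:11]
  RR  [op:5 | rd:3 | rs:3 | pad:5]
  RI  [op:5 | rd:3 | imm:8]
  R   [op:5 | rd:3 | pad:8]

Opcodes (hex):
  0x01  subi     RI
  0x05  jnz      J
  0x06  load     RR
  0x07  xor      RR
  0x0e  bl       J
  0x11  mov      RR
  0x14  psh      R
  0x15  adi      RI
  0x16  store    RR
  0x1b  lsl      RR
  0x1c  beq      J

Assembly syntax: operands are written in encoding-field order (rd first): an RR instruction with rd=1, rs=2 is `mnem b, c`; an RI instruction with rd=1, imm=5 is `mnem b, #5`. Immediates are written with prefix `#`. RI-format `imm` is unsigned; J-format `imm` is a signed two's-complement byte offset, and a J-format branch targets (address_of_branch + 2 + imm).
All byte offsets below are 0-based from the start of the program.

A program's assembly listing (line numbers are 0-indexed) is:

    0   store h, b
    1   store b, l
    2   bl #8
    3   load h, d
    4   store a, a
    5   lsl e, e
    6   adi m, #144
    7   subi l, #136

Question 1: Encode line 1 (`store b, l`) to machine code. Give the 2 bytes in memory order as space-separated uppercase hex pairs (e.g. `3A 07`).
B1 C0

line 1 (store): pack op=0x16:5|rd=1:3|rs=6:3|pad=0:5 = 0xb1c0; big→ b1 c0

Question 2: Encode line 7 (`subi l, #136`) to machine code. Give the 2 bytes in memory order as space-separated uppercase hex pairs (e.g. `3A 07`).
7. subi fields op=0x1:5|rd=6:3|imm=136:8 → word 0e88h → 0e 88

0E 88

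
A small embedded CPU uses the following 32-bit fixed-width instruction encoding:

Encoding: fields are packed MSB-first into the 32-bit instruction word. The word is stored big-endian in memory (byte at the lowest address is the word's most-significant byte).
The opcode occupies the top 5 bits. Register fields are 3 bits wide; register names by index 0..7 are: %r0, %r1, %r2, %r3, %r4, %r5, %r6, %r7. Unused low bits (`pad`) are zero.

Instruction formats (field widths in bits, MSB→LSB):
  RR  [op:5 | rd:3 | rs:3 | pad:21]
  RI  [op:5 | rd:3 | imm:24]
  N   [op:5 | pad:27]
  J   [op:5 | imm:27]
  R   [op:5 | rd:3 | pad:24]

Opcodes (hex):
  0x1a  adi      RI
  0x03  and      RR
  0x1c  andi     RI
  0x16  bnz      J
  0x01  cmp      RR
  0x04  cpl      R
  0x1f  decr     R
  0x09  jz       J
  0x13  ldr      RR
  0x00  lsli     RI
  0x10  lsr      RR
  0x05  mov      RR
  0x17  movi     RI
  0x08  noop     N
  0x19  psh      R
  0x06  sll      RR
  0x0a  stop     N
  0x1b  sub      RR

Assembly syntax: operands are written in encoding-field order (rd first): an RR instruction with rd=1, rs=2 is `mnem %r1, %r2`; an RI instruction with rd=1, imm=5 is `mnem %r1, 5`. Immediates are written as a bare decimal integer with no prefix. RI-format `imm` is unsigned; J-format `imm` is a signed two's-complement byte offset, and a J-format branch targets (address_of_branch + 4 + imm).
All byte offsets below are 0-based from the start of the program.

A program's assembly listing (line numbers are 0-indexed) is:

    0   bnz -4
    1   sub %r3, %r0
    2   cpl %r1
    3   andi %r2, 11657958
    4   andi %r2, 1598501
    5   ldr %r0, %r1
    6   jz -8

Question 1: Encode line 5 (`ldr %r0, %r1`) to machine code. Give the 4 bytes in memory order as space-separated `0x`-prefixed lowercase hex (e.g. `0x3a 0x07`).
5. ldr fields op=0x13:5|rd=0:3|rs=1:3|pad=0:21 → word 98200000h → 98 20 00 00

0x98 0x20 0x00 0x00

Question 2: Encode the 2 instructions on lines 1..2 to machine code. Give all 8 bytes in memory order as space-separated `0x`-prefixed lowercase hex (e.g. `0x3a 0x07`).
line 1 (sub): pack op=0x1b:5|rd=3:3|rs=0:3|pad=0:21 = 0xdb000000; big→ db 00 00 00
line 2 (cpl): pack op=0x4:5|rd=1:3|pad=0:24 = 0x21000000; big→ 21 00 00 00

0xdb 0x00 0x00 0x00 0x21 0x00 0x00 0x00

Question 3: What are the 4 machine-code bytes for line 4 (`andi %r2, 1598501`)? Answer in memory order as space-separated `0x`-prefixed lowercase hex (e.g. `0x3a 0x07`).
line 4 (andi): pack op=0x1c:5|rd=2:3|imm=1598501:24 = 0xe2186425; big→ e2 18 64 25

0xe2 0x18 0x64 0x25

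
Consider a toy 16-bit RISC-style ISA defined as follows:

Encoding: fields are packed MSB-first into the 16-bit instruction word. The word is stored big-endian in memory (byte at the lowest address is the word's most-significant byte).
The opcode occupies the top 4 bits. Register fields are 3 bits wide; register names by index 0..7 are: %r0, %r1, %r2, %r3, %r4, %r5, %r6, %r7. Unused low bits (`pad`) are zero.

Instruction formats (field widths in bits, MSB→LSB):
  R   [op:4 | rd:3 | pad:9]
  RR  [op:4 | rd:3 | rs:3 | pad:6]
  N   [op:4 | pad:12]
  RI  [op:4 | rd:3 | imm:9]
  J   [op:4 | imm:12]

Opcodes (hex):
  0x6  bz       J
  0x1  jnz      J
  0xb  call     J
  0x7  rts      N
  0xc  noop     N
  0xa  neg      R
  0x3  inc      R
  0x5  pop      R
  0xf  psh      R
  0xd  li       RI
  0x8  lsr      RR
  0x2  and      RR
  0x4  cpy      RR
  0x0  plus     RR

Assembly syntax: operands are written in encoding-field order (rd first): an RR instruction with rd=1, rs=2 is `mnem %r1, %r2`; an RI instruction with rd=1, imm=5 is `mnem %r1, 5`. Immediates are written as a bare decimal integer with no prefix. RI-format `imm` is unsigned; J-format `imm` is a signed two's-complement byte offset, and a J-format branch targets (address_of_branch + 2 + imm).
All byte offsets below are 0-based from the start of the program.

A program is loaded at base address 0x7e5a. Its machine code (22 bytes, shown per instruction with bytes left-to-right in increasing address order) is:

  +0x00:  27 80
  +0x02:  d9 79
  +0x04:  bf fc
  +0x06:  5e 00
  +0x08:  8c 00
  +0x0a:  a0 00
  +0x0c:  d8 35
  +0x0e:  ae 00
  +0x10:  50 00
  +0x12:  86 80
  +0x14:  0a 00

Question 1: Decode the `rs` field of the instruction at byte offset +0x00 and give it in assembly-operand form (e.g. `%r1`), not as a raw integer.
@+00  big-endian(27 80) = 0x2780
  op=0x2780>>12=0x2 ⇒ and (RR)
  rd: (w>>9)&0x7=0x3 → %r3
  rs: (w>>6)&0x7=0x6 → %r6

%r6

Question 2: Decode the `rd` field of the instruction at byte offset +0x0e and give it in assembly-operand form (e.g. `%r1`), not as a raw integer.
%r7

@+0e  big-endian(ae 00) = 0xae00
  top 4b → 0xa → neg [R]
  rd: (w>>9)&0x7=0x7 → %r7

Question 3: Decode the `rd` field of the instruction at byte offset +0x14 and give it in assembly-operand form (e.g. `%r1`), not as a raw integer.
%r5

@+14  big-endian(0a 00) = 0x0a00
  op=0x0a00>>12=0x0 ⇒ plus (RR)
  [11:9] rd=5 = %r5
  [8:6] rs=0 = %r0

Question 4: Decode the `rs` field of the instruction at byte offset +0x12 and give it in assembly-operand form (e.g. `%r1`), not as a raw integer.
off 0x12: read 86 80 as big → 0x8680
  opcode bits[15:12]=0x8: lsr/RR
  rd: (w>>9)&0x7=0x3 → %r3
  rs: (w>>6)&0x7=0x2 → %r2

%r2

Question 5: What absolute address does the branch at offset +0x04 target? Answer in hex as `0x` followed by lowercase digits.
0x7e5c

[04] bf fc → 0xbffc
  op=0xbffc>>12=0xb ⇒ call (J)
  imm: (w>>0)&0xfff=0xffc (s12→-4) → -4
  target = base 0x7e5a + off 0x04 + 2 + imm -4 = 0x7e5c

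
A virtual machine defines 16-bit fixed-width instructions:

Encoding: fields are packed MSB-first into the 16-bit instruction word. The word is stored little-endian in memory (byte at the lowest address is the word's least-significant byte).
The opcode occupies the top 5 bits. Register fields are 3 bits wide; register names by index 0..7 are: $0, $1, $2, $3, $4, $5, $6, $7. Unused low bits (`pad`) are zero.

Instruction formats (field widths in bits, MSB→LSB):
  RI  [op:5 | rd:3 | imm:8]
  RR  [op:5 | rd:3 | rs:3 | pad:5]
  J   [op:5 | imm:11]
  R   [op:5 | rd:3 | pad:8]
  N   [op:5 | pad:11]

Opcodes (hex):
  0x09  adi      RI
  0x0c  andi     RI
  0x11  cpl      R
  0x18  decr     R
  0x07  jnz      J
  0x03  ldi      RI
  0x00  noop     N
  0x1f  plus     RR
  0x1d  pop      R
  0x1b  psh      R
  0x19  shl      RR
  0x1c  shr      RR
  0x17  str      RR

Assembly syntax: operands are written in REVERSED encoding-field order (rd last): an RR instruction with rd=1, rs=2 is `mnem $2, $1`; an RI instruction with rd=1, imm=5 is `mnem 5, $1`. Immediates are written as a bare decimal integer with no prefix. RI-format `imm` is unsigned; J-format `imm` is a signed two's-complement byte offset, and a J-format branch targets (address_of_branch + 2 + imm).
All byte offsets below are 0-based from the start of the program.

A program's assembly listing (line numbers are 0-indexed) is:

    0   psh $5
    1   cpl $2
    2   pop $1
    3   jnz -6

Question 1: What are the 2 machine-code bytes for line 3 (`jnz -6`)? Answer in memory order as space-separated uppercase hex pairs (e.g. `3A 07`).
line 3 (jnz): pack op=0x7:5|imm=-6:11 = 0x3ffa; little→ fa 3f

FA 3F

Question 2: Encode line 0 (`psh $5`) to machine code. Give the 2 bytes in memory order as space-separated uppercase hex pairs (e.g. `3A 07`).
0. psh fields op=0x1b:5|rd=5:3|pad=0:8 → word dd00h → 00 dd

00 DD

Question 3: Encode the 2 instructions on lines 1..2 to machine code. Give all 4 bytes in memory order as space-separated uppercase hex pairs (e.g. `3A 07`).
00 8A 00 E9

L1: cpl op=0x11:5|rd=2:3|pad=0:8 ⇒ 0x8a00 ⇒ little 00 8a
L2: pop op=0x1d:5|rd=1:3|pad=0:8 ⇒ 0xe900 ⇒ little 00 e9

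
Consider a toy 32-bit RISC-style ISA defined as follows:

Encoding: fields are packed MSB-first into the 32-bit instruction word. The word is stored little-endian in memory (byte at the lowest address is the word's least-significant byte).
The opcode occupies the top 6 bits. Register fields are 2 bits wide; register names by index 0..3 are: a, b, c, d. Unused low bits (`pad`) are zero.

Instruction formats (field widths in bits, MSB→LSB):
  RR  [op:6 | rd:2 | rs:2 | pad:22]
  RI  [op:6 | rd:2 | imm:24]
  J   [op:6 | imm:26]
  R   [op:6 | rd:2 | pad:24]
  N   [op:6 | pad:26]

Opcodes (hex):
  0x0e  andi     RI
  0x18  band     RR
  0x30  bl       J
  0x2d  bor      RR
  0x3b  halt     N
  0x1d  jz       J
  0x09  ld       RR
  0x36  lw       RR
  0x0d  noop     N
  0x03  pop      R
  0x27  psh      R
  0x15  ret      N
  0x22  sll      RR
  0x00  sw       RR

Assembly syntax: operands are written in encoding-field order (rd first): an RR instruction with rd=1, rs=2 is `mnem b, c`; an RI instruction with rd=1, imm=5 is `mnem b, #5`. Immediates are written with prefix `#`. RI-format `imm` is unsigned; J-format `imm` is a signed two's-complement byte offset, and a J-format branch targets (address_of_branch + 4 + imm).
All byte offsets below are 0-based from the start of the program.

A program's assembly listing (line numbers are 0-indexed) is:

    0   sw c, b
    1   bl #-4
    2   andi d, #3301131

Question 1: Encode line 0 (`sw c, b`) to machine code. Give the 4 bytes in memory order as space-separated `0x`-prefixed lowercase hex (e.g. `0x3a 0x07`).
L0: sw op=0x0:6|rd=2:2|rs=1:2|pad=0:22 ⇒ 0x02400000 ⇒ little 00 00 40 02

0x00 0x00 0x40 0x02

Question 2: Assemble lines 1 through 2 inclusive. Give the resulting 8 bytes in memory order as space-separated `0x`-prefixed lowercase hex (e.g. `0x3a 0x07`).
1. bl fields op=0x30:6|imm=-4:26 → word c3fffffch → fc ff ff c3
2. andi fields op=0xe:6|rd=3:2|imm=3301131:24 → word 3b325f0bh → 0b 5f 32 3b

0xfc 0xff 0xff 0xc3 0x0b 0x5f 0x32 0x3b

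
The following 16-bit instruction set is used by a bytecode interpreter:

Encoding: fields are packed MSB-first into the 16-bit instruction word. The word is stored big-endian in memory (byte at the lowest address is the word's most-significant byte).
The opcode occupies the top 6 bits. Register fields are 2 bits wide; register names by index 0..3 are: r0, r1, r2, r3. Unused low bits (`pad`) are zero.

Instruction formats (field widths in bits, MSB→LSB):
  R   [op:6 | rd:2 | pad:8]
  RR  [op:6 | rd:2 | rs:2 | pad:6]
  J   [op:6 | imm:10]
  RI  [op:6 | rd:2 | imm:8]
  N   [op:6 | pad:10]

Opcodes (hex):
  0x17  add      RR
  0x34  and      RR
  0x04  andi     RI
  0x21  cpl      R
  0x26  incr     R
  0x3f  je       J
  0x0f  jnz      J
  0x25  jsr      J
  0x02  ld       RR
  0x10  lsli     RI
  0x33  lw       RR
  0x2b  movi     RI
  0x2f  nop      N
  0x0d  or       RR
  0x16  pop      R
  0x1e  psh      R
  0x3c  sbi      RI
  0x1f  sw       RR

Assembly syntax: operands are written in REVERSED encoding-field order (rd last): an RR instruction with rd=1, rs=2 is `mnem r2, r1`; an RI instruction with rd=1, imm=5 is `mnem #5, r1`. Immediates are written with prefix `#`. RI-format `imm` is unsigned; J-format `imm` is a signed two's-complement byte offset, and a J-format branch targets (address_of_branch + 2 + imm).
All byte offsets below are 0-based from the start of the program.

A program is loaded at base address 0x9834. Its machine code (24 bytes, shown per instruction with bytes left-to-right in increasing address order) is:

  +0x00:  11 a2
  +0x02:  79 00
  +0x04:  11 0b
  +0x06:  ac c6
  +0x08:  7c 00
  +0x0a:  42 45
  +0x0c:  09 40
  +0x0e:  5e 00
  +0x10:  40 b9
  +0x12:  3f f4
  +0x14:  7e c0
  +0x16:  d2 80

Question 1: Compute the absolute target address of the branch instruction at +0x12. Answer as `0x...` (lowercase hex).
0x983c

[12] 3f f4 → 0x3ff4
  op=0x3ff4>>10=0xf ⇒ jnz (J)
  [9:0] imm=1012 (s10→-12) = #-12
  target = base 0x9834 + off 0x12 + 2 + imm -12 = 0x983c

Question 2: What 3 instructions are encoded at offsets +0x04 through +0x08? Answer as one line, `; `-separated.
[04] 11 0b → 0x110b
  opcode bits[15:10]=0x4: andi/RI
  rd: (w>>8)&0x3=0x1 → r1
  imm: (w>>0)&0xff=0xb → #11
[06] ac c6 → 0xacc6
  opcode bits[15:10]=0x2b: movi/RI
  rd: (w>>8)&0x3=0x0 → r0
  imm: (w>>0)&0xff=0xc6 → #198
[08] 7c 00 → 0x7c00
  opcode bits[15:10]=0x1f: sw/RR
  rd: (w>>8)&0x3=0x0 → r0
  rs: (w>>6)&0x3=0x0 → r0

andi #11, r1; movi #198, r0; sw r0, r0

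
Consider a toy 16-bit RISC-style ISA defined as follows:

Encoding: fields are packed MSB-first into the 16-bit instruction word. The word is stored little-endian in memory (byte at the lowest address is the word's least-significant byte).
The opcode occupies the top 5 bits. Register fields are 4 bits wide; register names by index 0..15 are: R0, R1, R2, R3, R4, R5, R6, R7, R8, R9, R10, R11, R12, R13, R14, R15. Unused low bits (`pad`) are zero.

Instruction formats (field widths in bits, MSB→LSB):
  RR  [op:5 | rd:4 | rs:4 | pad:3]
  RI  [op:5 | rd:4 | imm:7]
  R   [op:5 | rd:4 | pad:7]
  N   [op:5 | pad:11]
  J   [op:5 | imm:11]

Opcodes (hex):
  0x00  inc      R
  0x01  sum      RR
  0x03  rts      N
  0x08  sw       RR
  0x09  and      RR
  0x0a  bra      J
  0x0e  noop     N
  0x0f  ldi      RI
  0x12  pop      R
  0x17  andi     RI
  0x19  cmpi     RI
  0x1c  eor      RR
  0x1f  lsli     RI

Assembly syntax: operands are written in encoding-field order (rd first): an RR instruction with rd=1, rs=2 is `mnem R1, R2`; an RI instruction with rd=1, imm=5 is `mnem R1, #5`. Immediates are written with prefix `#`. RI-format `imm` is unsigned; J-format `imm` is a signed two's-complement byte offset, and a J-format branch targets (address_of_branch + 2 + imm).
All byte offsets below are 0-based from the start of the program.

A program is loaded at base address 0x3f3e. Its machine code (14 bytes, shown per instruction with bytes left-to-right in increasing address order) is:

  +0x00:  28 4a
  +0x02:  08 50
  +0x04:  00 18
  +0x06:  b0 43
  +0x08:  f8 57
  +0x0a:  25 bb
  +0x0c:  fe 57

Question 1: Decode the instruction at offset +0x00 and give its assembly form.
and R4, R5

@+00  little-endian(28 4a) = 0x4a28
  op=0x4a28>>11=0x9 ⇒ and (RR)
  rd@[10:7]=0x4 ⇒ R4
  rs@[6:3]=0x5 ⇒ R5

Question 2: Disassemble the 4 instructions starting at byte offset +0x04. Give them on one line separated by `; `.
rts; sw R7, R6; bra #-8; andi R6, #37

+0x04: 00 18 ⇒ word 0x1800 (little)
  opcode bits[15:11]=0x3: rts/N
+0x06: b0 43 ⇒ word 0x43b0 (little)
  opcode bits[15:11]=0x8: sw/RR
  rd@[10:7]=0x7 ⇒ R7
  rs@[6:3]=0x6 ⇒ R6
+0x08: f8 57 ⇒ word 0x57f8 (little)
  opcode bits[15:11]=0xa: bra/J
  imm@[10:0]=0x7f8 (s11→-8) ⇒ #-8
+0x0a: 25 bb ⇒ word 0xbb25 (little)
  opcode bits[15:11]=0x17: andi/RI
  rd@[10:7]=0x6 ⇒ R6
  imm@[6:0]=0x25 ⇒ #37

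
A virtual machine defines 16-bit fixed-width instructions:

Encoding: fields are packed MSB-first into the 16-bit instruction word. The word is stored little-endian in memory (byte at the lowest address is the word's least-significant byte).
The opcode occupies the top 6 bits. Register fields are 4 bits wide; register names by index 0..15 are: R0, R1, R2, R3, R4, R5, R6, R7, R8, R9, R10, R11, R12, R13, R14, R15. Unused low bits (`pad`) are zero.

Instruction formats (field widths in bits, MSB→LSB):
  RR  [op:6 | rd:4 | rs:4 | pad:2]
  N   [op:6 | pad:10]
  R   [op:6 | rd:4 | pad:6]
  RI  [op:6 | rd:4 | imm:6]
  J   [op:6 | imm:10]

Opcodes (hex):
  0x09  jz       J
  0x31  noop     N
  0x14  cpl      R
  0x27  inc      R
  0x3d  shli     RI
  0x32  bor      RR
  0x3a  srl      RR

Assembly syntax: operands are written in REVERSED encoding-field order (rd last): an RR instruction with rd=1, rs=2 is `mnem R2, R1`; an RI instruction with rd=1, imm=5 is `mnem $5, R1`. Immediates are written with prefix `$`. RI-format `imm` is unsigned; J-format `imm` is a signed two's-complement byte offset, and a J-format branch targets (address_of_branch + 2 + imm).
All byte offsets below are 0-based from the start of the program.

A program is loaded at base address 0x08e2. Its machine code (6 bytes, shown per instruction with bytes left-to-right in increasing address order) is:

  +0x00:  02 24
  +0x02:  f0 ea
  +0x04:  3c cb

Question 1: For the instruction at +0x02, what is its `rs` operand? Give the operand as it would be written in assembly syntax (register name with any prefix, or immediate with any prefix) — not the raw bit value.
R12

off 0x02: read f0 ea as little → 0xeaf0
  op=0xeaf0>>10=0x3a ⇒ srl (RR)
  [9:6] rd=11 = R11
  [5:2] rs=12 = R12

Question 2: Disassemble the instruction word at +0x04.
@+04  little-endian(3c cb) = 0xcb3c
  opcode bits[15:10]=0x32: bor/RR
  [9:6] rd=12 = R12
  [5:2] rs=15 = R15

bor R15, R12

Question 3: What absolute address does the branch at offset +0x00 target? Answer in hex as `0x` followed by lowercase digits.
0x08e6

+0x00: 02 24 ⇒ word 0x2402 (little)
  op=0x2402>>10=0x9 ⇒ jz (J)
  imm: (w>>0)&0x3ff=0x2 → $2
  target = base 0x08e2 + off 0x00 + 2 + imm 2 = 0x08e6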